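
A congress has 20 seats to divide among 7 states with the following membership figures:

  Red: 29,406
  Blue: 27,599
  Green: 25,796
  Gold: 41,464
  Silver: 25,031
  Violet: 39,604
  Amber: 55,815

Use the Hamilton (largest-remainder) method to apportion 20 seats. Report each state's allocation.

The standard divisor is 244715/20 ≈ 12235.75.
Standard quotas: Red 2.4033, Blue 2.2556, Green 2.1082, Gold 3.3888, Silver 2.0457, Violet 3.2367, Amber 4.5616.
Lower quotas: Red 2, Blue 2, Green 2, Gold 3, Silver 2, Violet 3, Amber 4 (sum 18, leaving 2 seats).
Remainders in descending order: Amber 0.5616, Red 0.4033, Gold 0.3888, Blue 0.2556, Violet 0.2367, Green 0.1082, Silver 0.0457.
Largest remainders: Amber, Red receive the extra seats.

Red 3, Blue 2, Green 2, Gold 3, Silver 2, Violet 3, Amber 5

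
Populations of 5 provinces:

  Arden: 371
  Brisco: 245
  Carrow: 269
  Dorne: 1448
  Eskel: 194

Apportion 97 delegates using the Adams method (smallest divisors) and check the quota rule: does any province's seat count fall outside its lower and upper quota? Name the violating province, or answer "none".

Standard quotas: Arden 14.241, Brisco 9.404, Carrow 10.326, Dorne 55.582, Eskel 7.447.
Adams allocation: Arden 14, Brisco 10, Carrow 11, Dorne 54, Eskel 8.
Dorne has quota 55.582 (lower 55, upper 56) but receives 54 — outside the quota interval.

Dorne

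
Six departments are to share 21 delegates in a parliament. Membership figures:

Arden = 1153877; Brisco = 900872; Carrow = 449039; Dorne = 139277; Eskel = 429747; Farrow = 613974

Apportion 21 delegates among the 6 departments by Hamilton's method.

Arden 7; Brisco 5; Carrow 3; Dorne 1; Eskel 2; Farrow 3

Standard divisor: 3686786 ÷ 21 ≈ 175561.238.
Standard quotas: Arden 6.5725, Brisco 5.1314, Carrow 2.5577, Dorne 0.7933, Eskel 2.4478, Farrow 3.4972.
Lower quotas: Arden 6, Brisco 5, Carrow 2, Dorne 0, Eskel 2, Farrow 3 (sum 18, leaving 3 seats).
Remainders in descending order: Dorne 0.7933, Arden 0.5725, Carrow 0.5577, Farrow 0.4972, Eskel 0.4478, Brisco 0.1314.
The surplus seats go to Dorne, Arden, Carrow.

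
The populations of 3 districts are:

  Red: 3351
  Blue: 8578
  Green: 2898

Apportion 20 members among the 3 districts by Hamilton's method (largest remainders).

Total 14827; standard divisor 14827/20 ≈ 741.35.
Standard quotas: Red 4.5201, Blue 11.5708, Green 3.9091.
Lower quotas: Red 4, Blue 11, Green 3 (sum 18, leaving 2 seats).
Remainders in descending order: Green 0.9091, Blue 0.5708, Red 0.5201.
The surplus seats go to Green, Blue.

Red 4, Blue 12, Green 4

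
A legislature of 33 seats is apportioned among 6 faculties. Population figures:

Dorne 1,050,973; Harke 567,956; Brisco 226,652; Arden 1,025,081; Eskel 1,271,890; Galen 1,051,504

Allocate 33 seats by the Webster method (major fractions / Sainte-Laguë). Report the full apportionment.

Standard divisor 5194056/33 ≈ 157395.636; standard quotas: Dorne 6.677, Harke 3.608, Brisco 1.440, Arden 6.513, Eskel 8.081, Galen 6.681.
Rounding to the nearest integer gives 7, 4, 1, 7, 8, 7 = 34 seats, so the divisor must be adjusted.
With modified divisor 159700: modified quotas Dorne 6.581, Harke 3.556, Brisco 1.419, Arden 6.419, Eskel 7.964, Galen 6.584.
Rounding to the nearest integer: Dorne 7, Harke 4, Brisco 1, Arden 6, Eskel 8, Galen 7 (total 33).

Dorne=7; Harke=4; Brisco=1; Arden=6; Eskel=8; Galen=7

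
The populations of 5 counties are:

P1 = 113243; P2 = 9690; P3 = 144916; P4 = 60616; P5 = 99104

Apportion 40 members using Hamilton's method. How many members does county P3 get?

The standard divisor is 427569/40 ≈ 10689.225.
Standard quotas: P1 10.5941, P2 0.9065, P3 13.5572, P4 5.6708, P5 9.2714.
Lower quotas: P1 10, P2 0, P3 13, P4 5, P5 9 (sum 37, leaving 3 seats).
Remainders in descending order: P2 0.9065, P4 0.6708, P1 0.5941, P3 0.5572, P5 0.2714.
The surplus seats go to P2, P4, P1.
P3 receives 13.

13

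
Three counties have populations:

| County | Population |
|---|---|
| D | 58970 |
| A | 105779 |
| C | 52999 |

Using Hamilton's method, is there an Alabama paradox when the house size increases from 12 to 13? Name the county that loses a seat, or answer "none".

At 12 seats: D 3, A 6, C 3.
At 13 seats: D 4, A 6, C 3.
No county's allocation decreased.

none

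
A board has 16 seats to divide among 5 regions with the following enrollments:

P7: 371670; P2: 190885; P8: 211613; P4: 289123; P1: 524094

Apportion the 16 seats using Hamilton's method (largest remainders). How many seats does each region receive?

Total 1587385; standard divisor 1587385/16 ≈ 99211.562.
Standard quotas: P7 3.7462, P2 1.9240, P8 2.1329, P4 2.9142, P1 5.2826.
Lower quotas: P7 3, P2 1, P8 2, P4 2, P1 5 (sum 13, leaving 3 seats).
Remainders in descending order: P2 0.9240, P4 0.9142, P7 0.7462, P1 0.2826, P8 0.1329.
The surplus seats go to P2, P4, P7.

P7 4; P2 2; P8 2; P4 3; P1 5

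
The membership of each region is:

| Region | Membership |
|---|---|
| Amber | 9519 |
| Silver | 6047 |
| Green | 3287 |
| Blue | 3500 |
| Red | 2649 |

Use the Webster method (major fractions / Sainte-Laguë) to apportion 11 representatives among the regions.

Amber 4, Silver 3, Green 1, Blue 2, Red 1

Standard divisor 25002/11 ≈ 2272.909; standard quotas: Amber 4.188, Silver 2.660, Green 1.446, Blue 1.540, Red 1.165.
Rounding to the nearest integer gives Amber 4, Silver 3, Green 1, Blue 2, Red 1 — total 11, matching the house size, so no adjustment is needed.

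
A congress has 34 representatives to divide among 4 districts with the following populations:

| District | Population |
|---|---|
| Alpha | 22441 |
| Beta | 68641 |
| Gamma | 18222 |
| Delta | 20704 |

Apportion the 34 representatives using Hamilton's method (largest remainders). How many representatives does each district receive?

Alpha=6, Beta=18, Gamma=5, Delta=5

The standard divisor is 130008/34 ≈ 3823.765.
Standard quotas: Alpha 5.8688, Beta 17.9512, Gamma 4.7655, Delta 5.4146.
Lower quotas: Alpha 5, Beta 17, Gamma 4, Delta 5 (sum 31, leaving 3 seats).
Remainders in descending order: Beta 0.9512, Alpha 0.8688, Gamma 0.7655, Delta 0.4146.
The surplus seats go to Beta, Alpha, Gamma.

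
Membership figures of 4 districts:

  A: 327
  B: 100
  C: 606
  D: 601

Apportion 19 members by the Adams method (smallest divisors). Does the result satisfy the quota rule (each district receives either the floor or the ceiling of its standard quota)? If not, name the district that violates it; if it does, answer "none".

none

Standard quotas: A 3.802, B 1.163, C 7.047, D 6.988.
Adams allocation: A 4, B 1, C 7, D 7.
Every allocation lies between the lower and upper quota.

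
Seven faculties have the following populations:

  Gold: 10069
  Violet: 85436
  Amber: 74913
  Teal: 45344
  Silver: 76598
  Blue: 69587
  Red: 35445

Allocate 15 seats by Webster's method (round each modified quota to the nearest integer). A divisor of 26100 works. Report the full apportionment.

With modified divisor 26100: modified quotas Gold 0.386, Violet 3.273, Amber 2.870, Teal 1.737, Silver 2.935, Blue 2.666, Red 1.358.
Rounding to the nearest integer: Gold 0, Violet 3, Amber 3, Teal 2, Silver 3, Blue 3, Red 1 (total 15).

Gold 0, Violet 3, Amber 3, Teal 2, Silver 3, Blue 3, Red 1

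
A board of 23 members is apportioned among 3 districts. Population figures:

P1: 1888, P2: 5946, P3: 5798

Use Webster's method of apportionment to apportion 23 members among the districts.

P1: 3; P2: 10; P3: 10

Standard divisor 13632/23 ≈ 592.696; standard quotas: P1 3.185, P2 10.032, P3 9.782.
Rounding to the nearest integer gives P1 3, P2 10, P3 10 — total 23, matching the house size, so no adjustment is needed.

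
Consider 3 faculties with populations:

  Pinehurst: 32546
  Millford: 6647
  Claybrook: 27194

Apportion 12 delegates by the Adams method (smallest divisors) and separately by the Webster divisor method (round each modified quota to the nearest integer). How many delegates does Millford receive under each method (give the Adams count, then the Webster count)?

Adams: Pinehurst 5, Millford 2, Claybrook 5.
Webster: Pinehurst 6, Millford 1, Claybrook 5.
Millford gets 2 under Adams and 1 under Webster.

2 and 1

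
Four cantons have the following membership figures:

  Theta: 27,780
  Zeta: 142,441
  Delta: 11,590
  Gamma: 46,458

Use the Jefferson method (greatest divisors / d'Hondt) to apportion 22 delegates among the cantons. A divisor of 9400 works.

With modified divisor 9400: modified quotas Theta 2.955, Zeta 15.153, Delta 1.233, Gamma 4.942.
Rounding down: Theta 2, Zeta 15, Delta 1, Gamma 4 (total 22).

Theta=2, Zeta=15, Delta=1, Gamma=4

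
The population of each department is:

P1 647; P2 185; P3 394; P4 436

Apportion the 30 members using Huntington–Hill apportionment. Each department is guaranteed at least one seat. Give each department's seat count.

P1 12; P2 3; P3 7; P4 8

With divisor 55: modified quotas P1 11.764, P2 3.364, P3 7.164, P4 7.927.
Geometric-mean thresholds: P1 √(11·12)=11.489, P2 √(3·4)=3.464, P3 √(7·8)=7.483, P4 √(7·8)=7.483.
Each quota rounded against its threshold gives P1 12, P2 3, P3 7, P4 8 (total 30).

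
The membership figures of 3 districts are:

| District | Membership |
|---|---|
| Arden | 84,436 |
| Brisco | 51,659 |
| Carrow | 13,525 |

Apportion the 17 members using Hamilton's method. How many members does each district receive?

The standard divisor is 149620/17 ≈ 8801.176.
Standard quotas: Arden 9.5937, Brisco 5.8696, Carrow 1.5367.
Lower quotas: Arden 9, Brisco 5, Carrow 1 (sum 15, leaving 2 seats).
Remainders in descending order: Brisco 0.8696, Arden 0.5937, Carrow 0.5367.
The surplus seats go to Brisco, Arden.

Arden 10, Brisco 6, Carrow 1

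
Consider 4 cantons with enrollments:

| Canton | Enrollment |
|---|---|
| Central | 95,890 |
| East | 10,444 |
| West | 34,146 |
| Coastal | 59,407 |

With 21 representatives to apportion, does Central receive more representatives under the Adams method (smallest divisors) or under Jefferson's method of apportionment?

Jefferson

Adams: Central 10, East 1, West 4, Coastal 6.
Jefferson: Central 11, East 1, West 3, Coastal 6.
Central gets 10 under Adams and 11 under Jefferson.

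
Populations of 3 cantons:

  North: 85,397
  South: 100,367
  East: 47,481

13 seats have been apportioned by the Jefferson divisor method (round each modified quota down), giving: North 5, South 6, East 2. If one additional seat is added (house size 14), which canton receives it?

East

Priority for the next seat is population ÷ (current seats + 1).
Priorities: North 14232.833, South 14338.143, East 15827.000.
Highest priority: East.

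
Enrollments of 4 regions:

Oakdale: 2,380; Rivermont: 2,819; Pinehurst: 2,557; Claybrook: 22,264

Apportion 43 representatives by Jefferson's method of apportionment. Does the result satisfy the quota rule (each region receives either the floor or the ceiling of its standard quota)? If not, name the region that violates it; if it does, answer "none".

Standard quotas: Oakdale 3.409, Rivermont 4.038, Pinehurst 3.663, Claybrook 31.890.
Jefferson allocation: Oakdale 3, Rivermont 4, Pinehurst 3, Claybrook 33.
Claybrook has quota 31.890 (lower 31, upper 32) but receives 33 — outside the quota interval.

Claybrook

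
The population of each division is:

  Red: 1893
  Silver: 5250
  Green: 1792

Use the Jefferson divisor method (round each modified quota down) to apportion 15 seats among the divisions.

Red=3, Silver=9, Green=3

Standard divisor 8935/15 ≈ 595.667; standard quotas: Red 3.178, Silver 8.814, Green 3.008.
Rounding down gives 3, 8, 3 = 14 seats, so the divisor must be adjusted.
With modified divisor 550: modified quotas Red 3.442, Silver 9.545, Green 3.258.
Rounding down: Red 3, Silver 9, Green 3 (total 15).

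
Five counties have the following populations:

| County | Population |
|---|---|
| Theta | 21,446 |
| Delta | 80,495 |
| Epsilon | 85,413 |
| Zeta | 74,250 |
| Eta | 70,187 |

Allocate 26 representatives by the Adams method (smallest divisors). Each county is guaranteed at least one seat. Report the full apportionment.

Standard divisor 331791/26 ≈ 12761.192; standard quotas: Theta 1.681, Delta 6.308, Epsilon 6.693, Zeta 5.818, Eta 5.500.
Rounding up gives 2, 7, 7, 6, 6 = 28 seats, so the divisor must be adjusted.
With modified divisor 14100: modified quotas Theta 1.521, Delta 5.709, Epsilon 6.058, Zeta 5.266, Eta 4.978.
Rounding up: Theta 2, Delta 6, Epsilon 7, Zeta 6, Eta 5 (total 26).

Theta=2, Delta=6, Epsilon=7, Zeta=6, Eta=5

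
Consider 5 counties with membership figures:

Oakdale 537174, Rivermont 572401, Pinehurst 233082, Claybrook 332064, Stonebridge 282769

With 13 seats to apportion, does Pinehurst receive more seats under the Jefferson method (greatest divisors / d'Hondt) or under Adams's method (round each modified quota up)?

Adams

Jefferson: Oakdale 4, Rivermont 4, Pinehurst 1, Claybrook 2, Stonebridge 2.
Adams: Oakdale 3, Rivermont 4, Pinehurst 2, Claybrook 2, Stonebridge 2.
Pinehurst gets 1 under Jefferson and 2 under Adams.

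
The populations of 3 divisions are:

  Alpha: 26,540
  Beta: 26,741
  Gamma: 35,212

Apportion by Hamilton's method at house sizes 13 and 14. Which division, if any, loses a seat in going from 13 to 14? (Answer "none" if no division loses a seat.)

none

At 13 seats: Alpha 4, Beta 4, Gamma 5.
At 14 seats: Alpha 4, Beta 4, Gamma 6.
No division's allocation decreased.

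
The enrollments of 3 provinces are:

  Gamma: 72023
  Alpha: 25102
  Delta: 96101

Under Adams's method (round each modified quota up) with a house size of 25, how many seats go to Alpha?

4

Standard divisor 193226/25 ≈ 7729.04; standard quotas: Gamma 9.318, Alpha 3.248, Delta 12.434.
Rounding up gives 10, 4, 13 = 27 seats, so the divisor must be adjusted.
With modified divisor 8200: modified quotas Gamma 8.783, Alpha 3.061, Delta 11.720.
Rounding up: Gamma 9, Alpha 4, Delta 12 (total 25).
Alpha receives 4.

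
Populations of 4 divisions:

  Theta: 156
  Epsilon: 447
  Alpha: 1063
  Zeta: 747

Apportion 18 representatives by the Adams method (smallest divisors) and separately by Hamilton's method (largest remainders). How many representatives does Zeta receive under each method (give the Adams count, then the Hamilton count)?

5 and 6

Adams: Theta 2, Epsilon 3, Alpha 8, Zeta 5.
Hamilton: Theta 1, Epsilon 3, Alpha 8, Zeta 6.
Zeta gets 5 under Adams and 6 under Hamilton.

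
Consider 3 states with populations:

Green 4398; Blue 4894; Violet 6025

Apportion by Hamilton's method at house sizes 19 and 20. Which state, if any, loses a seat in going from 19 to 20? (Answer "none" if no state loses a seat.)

At 19 seats: Green 5, Blue 6, Violet 8.
At 20 seats: Green 6, Blue 6, Violet 8.
No state's allocation decreased.

none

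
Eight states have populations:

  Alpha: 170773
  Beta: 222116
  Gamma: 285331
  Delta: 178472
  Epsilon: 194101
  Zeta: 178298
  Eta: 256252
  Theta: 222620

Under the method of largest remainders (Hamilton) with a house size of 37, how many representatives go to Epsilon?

4

Total 1707963; standard divisor 1707963/37 ≈ 46161.162.
Standard quotas: Alpha 3.6995, Beta 4.8118, Gamma 6.1812, Delta 3.8663, Epsilon 4.2049, Zeta 3.8625, Eta 5.5512, Theta 4.8227.
Lower quotas: Alpha 3, Beta 4, Gamma 6, Delta 3, Epsilon 4, Zeta 3, Eta 5, Theta 4 (sum 32, leaving 5 seats).
Remainders in descending order: Delta 0.8663, Zeta 0.8625, Theta 0.8227, Beta 0.8118, Alpha 0.6995, Eta 0.5512, Epsilon 0.2049, Gamma 0.1812.
The surplus seats go to Delta, Zeta, Theta, Beta, Alpha.
Epsilon receives 4.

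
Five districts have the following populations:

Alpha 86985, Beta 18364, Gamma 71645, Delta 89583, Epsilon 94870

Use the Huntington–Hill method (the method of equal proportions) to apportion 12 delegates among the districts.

Alpha 3; Beta 1; Gamma 2; Delta 3; Epsilon 3

With divisor 32380: modified quotas Alpha 2.686, Beta 0.567, Gamma 2.213, Delta 2.767, Epsilon 2.930.
Geometric-mean thresholds: Alpha √(2·3)=2.449, Beta (min 1), Gamma √(2·3)=2.449, Delta √(2·3)=2.449, Epsilon √(2·3)=2.449.
Each quota rounded against its threshold gives Alpha 3, Beta 1, Gamma 2, Delta 3, Epsilon 3 (total 12).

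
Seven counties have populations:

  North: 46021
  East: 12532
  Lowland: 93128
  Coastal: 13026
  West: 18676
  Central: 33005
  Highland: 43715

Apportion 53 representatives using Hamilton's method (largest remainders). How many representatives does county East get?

2

Total 260103; standard divisor 260103/53 ≈ 4907.604.
Standard quotas: North 9.3775, East 2.5536, Lowland 18.9763, Coastal 2.6542, West 3.8055, Central 6.7253, Highland 8.9076.
Lower quotas: North 9, East 2, Lowland 18, Coastal 2, West 3, Central 6, Highland 8 (sum 48, leaving 5 seats).
Remainders in descending order: Lowland 0.9763, Highland 0.9076, West 0.8055, Central 0.7253, Coastal 0.6542, East 0.5536, North 0.3775.
The surplus seats go to Lowland, Highland, West, Central, Coastal.
East receives 2.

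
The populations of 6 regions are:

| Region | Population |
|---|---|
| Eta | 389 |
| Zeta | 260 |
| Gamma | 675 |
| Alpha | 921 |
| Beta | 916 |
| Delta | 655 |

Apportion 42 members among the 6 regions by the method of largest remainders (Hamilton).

Total 3816; standard divisor 3816/42 ≈ 90.857.
Standard quotas: Eta 4.281, Zeta 2.862, Gamma 7.429, Alpha 10.137, Beta 10.082, Delta 7.209.
Lower quotas: Eta 4, Zeta 2, Gamma 7, Alpha 10, Beta 10, Delta 7 (sum 40, leaving 2 seats).
Remainders in descending order: Zeta 0.862, Gamma 0.429, Eta 0.281, Delta 0.209, Alpha 0.137, Beta 0.082.
Largest remainders: Zeta, Gamma receive the extra seats.

Eta=4; Zeta=3; Gamma=8; Alpha=10; Beta=10; Delta=7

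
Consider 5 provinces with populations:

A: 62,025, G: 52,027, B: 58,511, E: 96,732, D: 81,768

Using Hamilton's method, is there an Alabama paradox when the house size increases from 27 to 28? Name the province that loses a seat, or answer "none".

At 27 seats: A 5, G 4, B 5, E 7, D 6.
At 28 seats: A 5, G 4, B 5, E 8, D 6.
No province's allocation decreased.

none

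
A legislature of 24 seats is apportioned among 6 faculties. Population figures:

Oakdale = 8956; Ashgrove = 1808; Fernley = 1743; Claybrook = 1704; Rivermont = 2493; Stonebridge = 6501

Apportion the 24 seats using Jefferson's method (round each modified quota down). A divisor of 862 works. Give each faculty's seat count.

With modified divisor 862: modified quotas Oakdale 10.390, Ashgrove 2.097, Fernley 2.022, Claybrook 1.977, Rivermont 2.892, Stonebridge 7.542.
Rounding down: Oakdale 10, Ashgrove 2, Fernley 2, Claybrook 1, Rivermont 2, Stonebridge 7 (total 24).

Oakdale 10, Ashgrove 2, Fernley 2, Claybrook 1, Rivermont 2, Stonebridge 7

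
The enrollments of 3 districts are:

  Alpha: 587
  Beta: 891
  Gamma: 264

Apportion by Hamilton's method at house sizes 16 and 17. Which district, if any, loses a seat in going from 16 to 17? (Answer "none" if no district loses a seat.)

Gamma

At 16 seats: Alpha 5, Beta 8, Gamma 3.
At 17 seats: Alpha 6, Beta 9, Gamma 2.
Gamma drops from 3 to 2.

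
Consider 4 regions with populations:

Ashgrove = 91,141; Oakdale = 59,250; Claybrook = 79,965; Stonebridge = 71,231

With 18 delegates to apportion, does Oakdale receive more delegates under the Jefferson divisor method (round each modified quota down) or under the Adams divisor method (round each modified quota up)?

Jefferson: Ashgrove 6, Oakdale 3, Claybrook 5, Stonebridge 4.
Adams: Ashgrove 5, Oakdale 4, Claybrook 5, Stonebridge 4.
Oakdale gets 3 under Jefferson and 4 under Adams.

Adams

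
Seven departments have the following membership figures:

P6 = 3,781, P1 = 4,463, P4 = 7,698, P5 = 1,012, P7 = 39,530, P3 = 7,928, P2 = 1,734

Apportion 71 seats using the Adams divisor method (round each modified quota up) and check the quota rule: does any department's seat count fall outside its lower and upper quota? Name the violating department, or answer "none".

P7

Standard quotas: P6 4.058, P1 4.791, P4 8.263, P5 1.086, P7 42.431, P3 8.510, P2 1.861.
Adams allocation: P6 4, P1 5, P4 8, P5 2, P7 41, P3 9, P2 2.
P7 has quota 42.431 (lower 42, upper 43) but receives 41 — outside the quota interval.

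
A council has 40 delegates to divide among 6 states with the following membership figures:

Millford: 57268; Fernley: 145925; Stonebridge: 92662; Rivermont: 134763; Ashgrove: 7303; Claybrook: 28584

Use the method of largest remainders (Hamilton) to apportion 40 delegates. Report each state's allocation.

Millford 5, Fernley 12, Stonebridge 8, Rivermont 12, Ashgrove 1, Claybrook 2

The standard divisor is 466505/40 ≈ 11662.625.
Standard quotas: Millford 4.9104, Fernley 12.5122, Stonebridge 7.9452, Rivermont 11.5551, Ashgrove 0.6262, Claybrook 2.4509.
Lower quotas: Millford 4, Fernley 12, Stonebridge 7, Rivermont 11, Ashgrove 0, Claybrook 2 (sum 36, leaving 4 seats).
Remainders in descending order: Stonebridge 0.9452, Millford 0.9104, Ashgrove 0.6262, Rivermont 0.5551, Fernley 0.5122, Claybrook 0.4509.
The surplus seats go to Stonebridge, Millford, Ashgrove, Rivermont.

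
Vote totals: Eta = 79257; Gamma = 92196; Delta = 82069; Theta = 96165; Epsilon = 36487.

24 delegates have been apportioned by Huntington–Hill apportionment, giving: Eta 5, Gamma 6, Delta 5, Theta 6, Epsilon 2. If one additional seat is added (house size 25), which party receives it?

Priority for the next seat is population ÷ (√(s·(s+1))).
Priorities: Eta 14470.282, Gamma 14226.152, Delta 14983.681, Theta 14838.582, Epsilon 14895.755.
Highest priority: Delta.

Delta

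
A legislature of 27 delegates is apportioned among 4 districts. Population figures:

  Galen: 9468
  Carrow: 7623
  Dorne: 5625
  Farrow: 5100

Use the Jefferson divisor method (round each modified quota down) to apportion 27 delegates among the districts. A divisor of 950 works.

Galen: 9, Carrow: 8, Dorne: 5, Farrow: 5

With modified divisor 950: modified quotas Galen 9.966, Carrow 8.024, Dorne 5.921, Farrow 5.368.
Rounding down: Galen 9, Carrow 8, Dorne 5, Farrow 5 (total 27).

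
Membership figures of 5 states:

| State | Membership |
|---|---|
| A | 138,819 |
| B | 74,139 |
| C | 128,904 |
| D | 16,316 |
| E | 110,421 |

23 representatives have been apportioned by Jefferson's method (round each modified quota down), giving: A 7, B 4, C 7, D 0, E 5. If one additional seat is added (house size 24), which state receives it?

E

Priority for the next seat is population ÷ (current seats + 1).
Priorities: A 17352.375, B 14827.800, C 16113.000, D 16316.000, E 18403.500.
Highest priority: E.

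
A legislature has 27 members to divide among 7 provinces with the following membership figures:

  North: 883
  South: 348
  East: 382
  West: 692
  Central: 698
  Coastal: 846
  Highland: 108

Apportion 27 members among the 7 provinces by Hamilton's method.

Standard divisor: 3957 ÷ 27 ≈ 146.556.
Standard quotas: North 6.025, South 2.375, East 2.607, West 4.722, Central 4.763, Coastal 5.773, Highland 0.737.
Lower quotas: North 6, South 2, East 2, West 4, Central 4, Coastal 5, Highland 0 (sum 23, leaving 4 seats).
Remainders in descending order: Coastal 0.773, Central 0.763, Highland 0.737, West 0.722, East 0.607, South 0.375, North 0.025.
The surplus seats go to Coastal, Central, Highland, West.

North=6; South=2; East=2; West=5; Central=5; Coastal=6; Highland=1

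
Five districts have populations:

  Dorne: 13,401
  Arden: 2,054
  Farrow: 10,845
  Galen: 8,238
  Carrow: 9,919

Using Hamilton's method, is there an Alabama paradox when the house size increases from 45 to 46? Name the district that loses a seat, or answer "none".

At 45 seats: Dorne 14, Arden 2, Farrow 11, Galen 8, Carrow 10.
At 46 seats: Dorne 14, Arden 2, Farrow 11, Galen 9, Carrow 10.
No district's allocation decreased.

none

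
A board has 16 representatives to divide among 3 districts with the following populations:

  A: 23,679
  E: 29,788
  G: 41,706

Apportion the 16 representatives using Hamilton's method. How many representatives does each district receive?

A: 4, E: 5, G: 7

The standard divisor is 95173/16 ≈ 5948.312.
Standard quotas: A 3.9808, E 5.0078, G 7.0114.
Lower quotas: A 3, E 5, G 7 (sum 15, leaving 1 seat).
Remainders in descending order: A 0.9808, G 0.0114, E 0.0078.
Largest remainder: A receives the extra seat.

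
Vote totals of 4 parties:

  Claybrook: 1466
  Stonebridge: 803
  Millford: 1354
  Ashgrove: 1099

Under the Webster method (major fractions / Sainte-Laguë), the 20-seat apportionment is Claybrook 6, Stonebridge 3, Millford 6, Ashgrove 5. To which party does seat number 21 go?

Priority for the next seat is population ÷ (current seats + 0.5).
Priorities: Claybrook 225.538, Stonebridge 229.429, Millford 208.308, Ashgrove 199.818.
Highest priority: Stonebridge.

Stonebridge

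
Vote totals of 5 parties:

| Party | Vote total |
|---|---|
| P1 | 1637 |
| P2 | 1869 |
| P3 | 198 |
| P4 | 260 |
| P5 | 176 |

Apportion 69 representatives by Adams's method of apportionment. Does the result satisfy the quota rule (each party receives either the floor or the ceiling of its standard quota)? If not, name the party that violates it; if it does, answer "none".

P2

Standard quotas: P1 27.283, P2 31.150, P3 3.300, P4 4.333, P5 2.933.
Adams allocation: P1 27, P2 30, P3 4, P4 5, P5 3.
P2 has quota 31.150 (lower 31, upper 32) but receives 30 — outside the quota interval.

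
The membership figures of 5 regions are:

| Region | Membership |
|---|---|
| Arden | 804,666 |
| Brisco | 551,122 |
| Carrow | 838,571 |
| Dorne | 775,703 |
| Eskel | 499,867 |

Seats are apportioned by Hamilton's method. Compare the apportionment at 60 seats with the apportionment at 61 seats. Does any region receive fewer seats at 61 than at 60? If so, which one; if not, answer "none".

none

At 60 seats: Arden 14, Brisco 10, Carrow 14, Dorne 13, Eskel 9.
At 61 seats: Arden 14, Brisco 10, Carrow 15, Dorne 13, Eskel 9.
No region's allocation decreased.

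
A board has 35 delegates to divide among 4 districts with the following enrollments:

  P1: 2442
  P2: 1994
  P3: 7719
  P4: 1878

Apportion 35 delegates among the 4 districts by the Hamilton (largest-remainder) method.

The standard divisor is 14033/35 ≈ 400.943.
Standard quotas: P1 6.0906, P2 4.9733, P3 19.2521, P4 4.6840.
Lower quotas: P1 6, P2 4, P3 19, P4 4 (sum 33, leaving 2 seats).
Remainders in descending order: P2 0.9733, P4 0.6840, P3 0.2521, P1 0.0906.
Largest remainders: P2, P4 receive the extra seats.

P1 6, P2 5, P3 19, P4 5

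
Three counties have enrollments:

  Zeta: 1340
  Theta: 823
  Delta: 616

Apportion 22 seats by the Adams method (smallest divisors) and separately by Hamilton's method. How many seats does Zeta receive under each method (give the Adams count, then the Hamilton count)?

Adams: Zeta 10, Theta 7, Delta 5.
Hamilton: Zeta 11, Theta 6, Delta 5.
Zeta gets 10 under Adams and 11 under Hamilton.

10 and 11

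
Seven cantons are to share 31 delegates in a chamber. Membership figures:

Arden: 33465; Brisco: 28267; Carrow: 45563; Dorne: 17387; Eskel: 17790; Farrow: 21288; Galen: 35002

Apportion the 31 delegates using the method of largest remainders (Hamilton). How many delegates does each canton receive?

Standard divisor: 198762 ÷ 31 ≈ 6411.677.
Standard quotas: Arden 5.2194, Brisco 4.4087, Carrow 7.1063, Dorne 2.7118, Eskel 2.7746, Farrow 3.3202, Galen 5.4591.
Lower quotas: Arden 5, Brisco 4, Carrow 7, Dorne 2, Eskel 2, Farrow 3, Galen 5 (sum 28, leaving 3 seats).
Remainders in descending order: Eskel 0.7746, Dorne 0.7118, Galen 0.4591, Brisco 0.4087, Farrow 0.3202, Arden 0.2194, Carrow 0.1063.
The surplus seats go to Eskel, Dorne, Galen.

Arden 5; Brisco 4; Carrow 7; Dorne 3; Eskel 3; Farrow 3; Galen 6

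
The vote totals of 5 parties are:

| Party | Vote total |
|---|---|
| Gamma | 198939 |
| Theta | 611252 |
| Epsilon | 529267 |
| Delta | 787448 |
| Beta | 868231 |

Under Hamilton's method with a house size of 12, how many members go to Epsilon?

2

Standard divisor: 2995137 ÷ 12 ≈ 249594.75.
Standard quotas: Gamma 0.7970, Theta 2.4490, Epsilon 2.1205, Delta 3.1549, Beta 3.4786.
Lower quotas: Gamma 0, Theta 2, Epsilon 2, Delta 3, Beta 3 (sum 10, leaving 2 seats).
Remainders in descending order: Gamma 0.7970, Beta 0.4786, Theta 0.4490, Delta 0.1549, Epsilon 0.1205.
The surplus seats go to Gamma, Beta.
Epsilon receives 2.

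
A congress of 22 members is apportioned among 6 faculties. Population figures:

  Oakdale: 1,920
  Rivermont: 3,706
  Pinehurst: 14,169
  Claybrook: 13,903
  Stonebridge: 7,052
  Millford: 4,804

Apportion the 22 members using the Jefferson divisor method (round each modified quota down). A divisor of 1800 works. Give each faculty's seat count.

Oakdale 1, Rivermont 2, Pinehurst 7, Claybrook 7, Stonebridge 3, Millford 2

With modified divisor 1800: modified quotas Oakdale 1.067, Rivermont 2.059, Pinehurst 7.872, Claybrook 7.724, Stonebridge 3.918, Millford 2.669.
Rounding down: Oakdale 1, Rivermont 2, Pinehurst 7, Claybrook 7, Stonebridge 3, Millford 2 (total 22).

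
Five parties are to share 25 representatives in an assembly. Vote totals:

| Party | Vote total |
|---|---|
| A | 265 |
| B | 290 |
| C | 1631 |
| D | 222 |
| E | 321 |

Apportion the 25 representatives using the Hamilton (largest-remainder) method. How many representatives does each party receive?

A=2, B=3, C=15, D=2, E=3

Total 2729; standard divisor 2729/25 ≈ 109.16.
Standard quotas: A 2.428, B 2.657, C 14.941, D 2.034, E 2.941.
Lower quotas: A 2, B 2, C 14, D 2, E 2 (sum 22, leaving 3 seats).
Remainders in descending order: C 0.941, E 0.941, B 0.657, A 0.428, D 0.034.
The surplus seats go to C, E, B.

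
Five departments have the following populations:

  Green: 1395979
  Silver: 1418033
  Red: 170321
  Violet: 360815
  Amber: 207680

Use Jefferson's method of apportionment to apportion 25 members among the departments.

Standard divisor 3552828/25 ≈ 142113.12; standard quotas: Green 9.823, Silver 9.978, Red 1.198, Violet 2.539, Amber 1.461.
Rounding down gives 9, 9, 1, 2, 1 = 22 seats, so the divisor must be adjusted.
With modified divisor 127900: modified quotas Green 10.915, Silver 11.087, Red 1.332, Violet 2.821, Amber 1.624.
Rounding down: Green 10, Silver 11, Red 1, Violet 2, Amber 1 (total 25).

Green=10, Silver=11, Red=1, Violet=2, Amber=1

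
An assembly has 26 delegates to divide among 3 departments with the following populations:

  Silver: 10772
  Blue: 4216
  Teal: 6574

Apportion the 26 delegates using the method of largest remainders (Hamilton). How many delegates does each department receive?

Total 21562; standard divisor 21562/26 ≈ 829.308.
Standard quotas: Silver 12.9891, Blue 5.0838, Teal 7.9271.
Lower quotas: Silver 12, Blue 5, Teal 7 (sum 24, leaving 2 seats).
Remainders in descending order: Silver 0.9891, Teal 0.9271, Blue 0.0838.
The surplus seats go to Silver, Teal.

Silver=13, Blue=5, Teal=8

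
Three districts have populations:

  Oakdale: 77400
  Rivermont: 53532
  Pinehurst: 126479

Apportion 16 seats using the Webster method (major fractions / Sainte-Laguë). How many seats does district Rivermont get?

Standard divisor 257411/16 ≈ 16088.188; standard quotas: Oakdale 4.811, Rivermont 3.327, Pinehurst 7.862.
Rounding to the nearest integer gives Oakdale 5, Rivermont 3, Pinehurst 8 — total 16, matching the house size, so no adjustment is needed.
Rivermont receives 3.

3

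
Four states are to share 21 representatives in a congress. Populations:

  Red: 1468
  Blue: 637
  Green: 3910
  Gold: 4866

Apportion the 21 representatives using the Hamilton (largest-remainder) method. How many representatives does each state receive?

Red 3; Blue 1; Green 8; Gold 9

The standard divisor is 10881/21 ≈ 518.143.
Standard quotas: Red 2.833, Blue 1.229, Green 7.546, Gold 9.391.
Lower quotas: Red 2, Blue 1, Green 7, Gold 9 (sum 19, leaving 2 seats).
Remainders in descending order: Red 0.833, Green 0.546, Gold 0.391, Blue 0.229.
The surplus seats go to Red, Green.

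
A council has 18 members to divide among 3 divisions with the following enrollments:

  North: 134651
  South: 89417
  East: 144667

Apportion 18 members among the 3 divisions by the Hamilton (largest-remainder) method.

Total 368735; standard divisor 368735/18 ≈ 20485.278.
Standard quotas: North 6.5731, South 4.3649, East 7.0620.
Lower quotas: North 6, South 4, East 7 (sum 17, leaving 1 seat).
Remainders in descending order: North 0.5731, South 0.3649, East 0.0620.
Largest remainder: North receives the extra seat.

North=7; South=4; East=7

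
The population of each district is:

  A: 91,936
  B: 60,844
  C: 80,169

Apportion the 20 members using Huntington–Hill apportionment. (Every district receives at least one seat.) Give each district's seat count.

A 8, B 5, C 7

With divisor 11697: modified quotas A 7.860, B 5.202, C 6.854.
Geometric-mean thresholds: A √(7·8)=7.483, B √(5·6)=5.477, C √(6·7)=6.481.
Each quota rounded against its threshold gives A 8, B 5, C 7 (total 20).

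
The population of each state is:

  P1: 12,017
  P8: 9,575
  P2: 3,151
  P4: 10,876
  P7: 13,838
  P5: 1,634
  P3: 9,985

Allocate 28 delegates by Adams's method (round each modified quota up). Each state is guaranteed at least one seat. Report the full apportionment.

Standard divisor 61076/28 ≈ 2181.286; standard quotas: P1 5.509, P8 4.390, P2 1.445, P4 4.986, P7 6.344, P5 0.749, P3 4.578.
Rounding up gives 6, 5, 2, 5, 7, 1, 5 = 31 seats, so the divisor must be adjusted.
With modified divisor 2450: modified quotas P1 4.905, P8 3.908, P2 1.286, P4 4.439, P7 5.648, P5 0.667, P3 4.076.
Rounding up: P1 5, P8 4, P2 2, P4 5, P7 6, P5 1, P3 5 (total 28).

P1: 5; P8: 4; P2: 2; P4: 5; P7: 6; P5: 1; P3: 5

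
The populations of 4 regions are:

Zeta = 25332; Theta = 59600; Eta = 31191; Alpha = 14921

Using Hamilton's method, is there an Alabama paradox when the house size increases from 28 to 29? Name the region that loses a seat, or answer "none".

none

At 28 seats: Zeta 5, Theta 13, Eta 7, Alpha 3.
At 29 seats: Zeta 6, Theta 13, Eta 7, Alpha 3.
No region's allocation decreased.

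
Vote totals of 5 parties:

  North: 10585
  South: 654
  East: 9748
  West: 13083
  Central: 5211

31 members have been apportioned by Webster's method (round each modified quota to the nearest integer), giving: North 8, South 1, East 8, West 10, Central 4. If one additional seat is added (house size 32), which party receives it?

Priority for the next seat is population ÷ (current seats + 0.5).
Priorities: North 1245.294, South 436.000, East 1146.824, West 1246.000, Central 1158.000.
Highest priority: West.

West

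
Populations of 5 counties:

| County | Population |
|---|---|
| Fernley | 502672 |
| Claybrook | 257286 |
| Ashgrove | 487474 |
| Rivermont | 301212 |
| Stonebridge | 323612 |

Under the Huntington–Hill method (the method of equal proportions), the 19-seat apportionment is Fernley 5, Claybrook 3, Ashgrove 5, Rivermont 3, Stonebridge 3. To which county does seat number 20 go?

Priority for the next seat is population ÷ (√(s·(s+1))).
Priorities: Fernley 91774.931, Claybrook 74272.071, Ashgrove 89000.169, Rivermont 86952.415, Stonebridge 93418.738.
Highest priority: Stonebridge.

Stonebridge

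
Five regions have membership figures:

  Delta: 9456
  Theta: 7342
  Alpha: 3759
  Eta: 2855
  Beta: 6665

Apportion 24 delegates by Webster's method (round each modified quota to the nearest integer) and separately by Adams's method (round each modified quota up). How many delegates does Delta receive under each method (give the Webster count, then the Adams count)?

Webster: Delta 8, Theta 6, Alpha 3, Eta 2, Beta 5.
Adams: Delta 7, Theta 6, Alpha 3, Eta 3, Beta 5.
Delta gets 8 under Webster and 7 under Adams.

8 and 7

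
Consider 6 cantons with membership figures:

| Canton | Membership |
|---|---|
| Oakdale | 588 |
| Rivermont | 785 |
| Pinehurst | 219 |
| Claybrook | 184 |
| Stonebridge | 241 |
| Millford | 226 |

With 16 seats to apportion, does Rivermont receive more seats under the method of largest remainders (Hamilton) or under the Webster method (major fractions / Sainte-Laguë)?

Hamilton

Hamilton: Oakdale 4, Rivermont 6, Pinehurst 1, Claybrook 1, Stonebridge 2, Millford 2.
Webster: Oakdale 4, Rivermont 5, Pinehurst 2, Claybrook 1, Stonebridge 2, Millford 2.
Rivermont gets 6 under Hamilton and 5 under Webster.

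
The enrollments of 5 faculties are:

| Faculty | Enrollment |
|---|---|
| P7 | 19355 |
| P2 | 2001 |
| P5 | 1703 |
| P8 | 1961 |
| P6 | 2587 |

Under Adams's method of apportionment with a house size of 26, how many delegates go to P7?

17

Standard divisor 27607/26 ≈ 1061.808; standard quotas: P7 18.228, P2 1.885, P5 1.604, P8 1.847, P6 2.436.
Rounding up gives 19, 2, 2, 2, 3 = 28 seats, so the divisor must be adjusted.
With modified divisor 1200: modified quotas P7 16.129, P2 1.667, P5 1.419, P8 1.634, P6 2.156.
Rounding up: P7 17, P2 2, P5 2, P8 2, P6 3 (total 26).
P7 receives 17.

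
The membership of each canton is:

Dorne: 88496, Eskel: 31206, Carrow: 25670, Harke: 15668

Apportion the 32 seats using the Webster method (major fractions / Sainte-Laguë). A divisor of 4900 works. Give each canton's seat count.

Dorne 18, Eskel 6, Carrow 5, Harke 3

With modified divisor 4900: modified quotas Dorne 18.060, Eskel 6.369, Carrow 5.239, Harke 3.198.
Rounding to the nearest integer: Dorne 18, Eskel 6, Carrow 5, Harke 3 (total 32).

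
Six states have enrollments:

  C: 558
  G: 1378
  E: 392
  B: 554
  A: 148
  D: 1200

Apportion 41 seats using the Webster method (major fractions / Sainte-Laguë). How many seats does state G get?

14

Standard divisor 4230/41 ≈ 103.171; standard quotas: C 5.409, G 13.357, E 3.800, B 5.370, A 1.435, D 11.631.
Rounding to the nearest integer gives 5, 13, 4, 5, 1, 12 = 40 seats, so the divisor must be adjusted.
With modified divisor 101.89: modified quotas C 5.476, G 13.524, E 3.847, B 5.437, A 1.453, D 11.777.
Rounding to the nearest integer: C 5, G 14, E 4, B 5, A 1, D 12 (total 41).
G receives 14.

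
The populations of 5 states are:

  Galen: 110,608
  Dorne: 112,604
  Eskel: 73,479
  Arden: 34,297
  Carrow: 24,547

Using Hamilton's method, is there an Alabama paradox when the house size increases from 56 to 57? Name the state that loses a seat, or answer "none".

none

At 56 seats: Galen 17, Dorne 18, Eskel 12, Arden 5, Carrow 4.
At 57 seats: Galen 18, Dorne 18, Eskel 12, Arden 5, Carrow 4.
No state's allocation decreased.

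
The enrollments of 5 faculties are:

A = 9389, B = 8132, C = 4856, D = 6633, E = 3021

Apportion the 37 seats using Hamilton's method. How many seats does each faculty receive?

A=11, B=9, C=6, D=8, E=3

Standard divisor: 32031 ÷ 37 ≈ 865.703.
Standard quotas: A 10.8455, B 9.3935, C 5.6093, D 7.6620, E 3.4897.
Lower quotas: A 10, B 9, C 5, D 7, E 3 (sum 34, leaving 3 seats).
Remainders in descending order: A 0.8455, D 0.6620, C 0.6093, E 0.4897, B 0.3935.
The surplus seats go to A, D, C.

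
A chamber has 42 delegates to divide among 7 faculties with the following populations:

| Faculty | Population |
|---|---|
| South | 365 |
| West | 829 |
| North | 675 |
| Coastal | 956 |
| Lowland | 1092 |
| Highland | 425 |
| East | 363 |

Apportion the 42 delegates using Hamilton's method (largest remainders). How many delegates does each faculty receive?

Total 4705; standard divisor 4705/42 ≈ 112.024.
Standard quotas: South 3.258, West 7.400, North 6.026, Coastal 8.534, Lowland 9.748, Highland 3.794, East 3.240.
Lower quotas: South 3, West 7, North 6, Coastal 8, Lowland 9, Highland 3, East 3 (sum 39, leaving 3 seats).
Remainders in descending order: Highland 0.794, Lowland 0.748, Coastal 0.534, West 0.400, South 0.258, East 0.240, North 0.026.
The surplus seats go to Highland, Lowland, Coastal.

South=3; West=7; North=6; Coastal=9; Lowland=10; Highland=4; East=3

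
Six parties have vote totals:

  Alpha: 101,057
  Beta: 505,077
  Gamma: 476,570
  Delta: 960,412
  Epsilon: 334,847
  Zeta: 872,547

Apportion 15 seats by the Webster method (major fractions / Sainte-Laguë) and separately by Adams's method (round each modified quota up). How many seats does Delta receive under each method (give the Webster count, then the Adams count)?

Webster: Alpha 0, Beta 2, Gamma 2, Delta 5, Epsilon 2, Zeta 4.
Adams: Alpha 1, Beta 2, Gamma 2, Delta 4, Epsilon 2, Zeta 4.
Delta gets 5 under Webster and 4 under Adams.

5 and 4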